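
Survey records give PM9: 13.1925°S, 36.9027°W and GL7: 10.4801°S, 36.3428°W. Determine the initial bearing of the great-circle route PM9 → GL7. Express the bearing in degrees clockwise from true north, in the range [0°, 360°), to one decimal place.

Δλ = 0.5599°
y = sin Δλ · cos φ₂ = 0.009609
x = cos φ₁ sin φ₂ − sin φ₁ cos φ₂ cos Δλ = 0.047312
θ = atan2(y, x) = 11.4805° → 11.4805° (mod 360°)

11.5°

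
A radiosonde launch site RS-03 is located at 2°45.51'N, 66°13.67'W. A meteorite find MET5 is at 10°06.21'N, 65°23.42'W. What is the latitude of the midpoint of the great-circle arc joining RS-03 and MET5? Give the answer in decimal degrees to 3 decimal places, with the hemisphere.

6.431°N

RS-03: φ = +2.75850°, λ = -66.22783°
MET5: φ = +10.10350°, λ = -65.39033°
Bx = cos φ₂ cos Δλ = 0.984387,  By = cos φ₂ sin Δλ = 0.014390
φₘ = atan2(sin φ₁ + sin φ₂, √((cos φ₁ + Bx)² + By²)) = 6.43117°
λₘ = λ₁ + atan2(By, cos φ₁ + Bx) = -65.81211°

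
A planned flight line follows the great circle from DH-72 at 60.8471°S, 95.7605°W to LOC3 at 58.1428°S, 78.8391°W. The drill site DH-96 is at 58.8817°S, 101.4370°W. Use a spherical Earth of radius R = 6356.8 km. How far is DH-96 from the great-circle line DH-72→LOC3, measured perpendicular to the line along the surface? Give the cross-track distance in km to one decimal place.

257.6 km

δ₁₃ = central angle DH-72→DH-96 = 0.060389 rad  (haversine)
θ₁₃ = bearing DH-72→DH-96 = 302.113°,  θ₁₂ = bearing DH-72→LOC3 = 79.950°
dₓₜ = R·arcsin(sin δ₁₃ · sin(θ₁₃ − θ₁₂)) = 6356.8·arcsin(0.06035·sin(222.163°)) = -257.588 km
|dₓₜ| = 257.588 km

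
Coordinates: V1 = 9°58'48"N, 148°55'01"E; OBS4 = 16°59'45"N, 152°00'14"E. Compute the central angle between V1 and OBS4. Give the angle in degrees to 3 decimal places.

7.630°

V1: φ = +9.98000°, λ = +148.91694°
OBS4: φ = +16.99583°, λ = +152.00389°
Δφ = 7.0158°,  Δλ = 3.0869°
a = sin²(Δφ/2) + cos φ₁ cos φ₂ sin²(Δλ/2) = 0.004427
c = 2·arcsin(√a) = 0.133172 rad = 7.6302°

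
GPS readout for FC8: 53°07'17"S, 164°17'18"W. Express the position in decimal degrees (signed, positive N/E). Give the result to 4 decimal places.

lat: 53.1214° S → -53.1214°
lon: 164.2883° W → -164.2883°

-53.1214°, -164.2883°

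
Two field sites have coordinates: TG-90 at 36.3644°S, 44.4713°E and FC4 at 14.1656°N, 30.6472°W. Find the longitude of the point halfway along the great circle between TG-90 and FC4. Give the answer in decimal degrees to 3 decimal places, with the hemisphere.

Bx = cos φ₂ cos Δλ = 0.249011,  By = cos φ₂ sin Δλ = -0.937071
φₘ = atan2(sin φ₁ + sin φ₂, √((cos φ₁ + Bx)² + By²)) = -13.86640°
λₘ = λ₁ + atan2(By, cos φ₁ + Bx) = 2.83961°

2.840°E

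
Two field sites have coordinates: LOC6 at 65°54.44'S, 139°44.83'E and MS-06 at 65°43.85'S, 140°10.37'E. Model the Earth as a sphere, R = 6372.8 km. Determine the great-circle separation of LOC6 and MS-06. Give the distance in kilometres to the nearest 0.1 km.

LOC6: φ = -65.90733°, λ = +139.74717°
MS-06: φ = -65.73083°, λ = +140.17283°
Δφ = 0.1765°,  Δλ = 0.4257°
a = sin²(Δφ/2) + cos φ₁ cos φ₂ sin²(Δλ/2) = 0.000005
c = 2·arcsin(√a) = 0.004330 rad = 0.2481°
d = R·c = 6372.8 × 0.004330 = 27.6 km

27.6 km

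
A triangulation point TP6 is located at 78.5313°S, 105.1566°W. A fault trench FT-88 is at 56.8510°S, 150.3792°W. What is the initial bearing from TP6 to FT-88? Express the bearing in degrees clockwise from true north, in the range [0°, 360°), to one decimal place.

Δλ = -45.2226°
y = sin Δλ · cos φ₂ = -0.388158
x = cos φ₁ sin φ₂ − sin φ₁ cos φ₂ cos Δλ = 0.210991
θ = atan2(y, x) = -61.4729° → 298.5271° (mod 360°)

298.5°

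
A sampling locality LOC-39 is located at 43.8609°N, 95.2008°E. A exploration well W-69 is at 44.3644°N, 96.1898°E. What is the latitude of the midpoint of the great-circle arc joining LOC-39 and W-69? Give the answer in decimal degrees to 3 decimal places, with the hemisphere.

44.114°N

Bx = cos φ₂ cos Δλ = 0.714801,  By = cos φ₂ sin Δλ = 0.012340
φₘ = atan2(sin φ₁ + sin φ₂, √((cos φ₁ + Bx)² + By²)) = 44.11372°
λₘ = λ₁ + atan2(By, cos φ₁ + Bx) = 95.69319°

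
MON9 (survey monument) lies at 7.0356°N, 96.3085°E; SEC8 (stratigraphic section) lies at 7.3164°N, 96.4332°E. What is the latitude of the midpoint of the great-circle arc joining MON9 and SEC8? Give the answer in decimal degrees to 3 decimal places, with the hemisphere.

7.176°N

Bx = cos φ₂ cos Δλ = 0.991856,  By = cos φ₂ sin Δλ = 0.002159
φₘ = atan2(sin φ₁ + sin φ₂, √((cos φ₁ + Bx)² + By²)) = 7.17600°
λₘ = λ₁ + atan2(By, cos φ₁ + Bx) = 96.37083°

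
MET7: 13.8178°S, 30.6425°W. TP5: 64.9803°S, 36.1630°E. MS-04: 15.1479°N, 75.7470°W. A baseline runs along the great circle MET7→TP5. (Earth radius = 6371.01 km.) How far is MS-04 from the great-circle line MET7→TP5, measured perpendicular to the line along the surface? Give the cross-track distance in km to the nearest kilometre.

δ₁₃ = central angle MET7→MS-04 = 0.928338 rad  (haversine)
θ₁₃ = bearing MET7→MS-04 = 301.344°,  θ₁₂ = bearing MET7→TP5 = 155.170°
dₓₜ = R·arcsin(sin δ₁₃ · sin(θ₁₃ − θ₁₂)) = 6371.01·arcsin(0.80063·sin(146.174°)) = 2943.001 km
|dₓₜ| = 2943.001 km

2943 km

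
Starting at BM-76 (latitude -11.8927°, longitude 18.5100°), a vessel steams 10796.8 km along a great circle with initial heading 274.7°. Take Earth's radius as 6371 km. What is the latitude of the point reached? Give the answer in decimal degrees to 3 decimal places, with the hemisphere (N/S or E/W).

δ = d/R = 10796.8/6371 = 1.694679 rad
φ₂ = arcsin(sin φ₁ cos δ + cos φ₁ sin δ cos θ)
   = arcsin(-0.20608·-0.12357 + 0.97854·0.99234·0.08194) = 6.02888°
λ₂ = λ₁ + atan2(sin θ sin δ cos φ₁, cos δ − sin φ₁ sin φ₂) = -77.50199°

6.029°N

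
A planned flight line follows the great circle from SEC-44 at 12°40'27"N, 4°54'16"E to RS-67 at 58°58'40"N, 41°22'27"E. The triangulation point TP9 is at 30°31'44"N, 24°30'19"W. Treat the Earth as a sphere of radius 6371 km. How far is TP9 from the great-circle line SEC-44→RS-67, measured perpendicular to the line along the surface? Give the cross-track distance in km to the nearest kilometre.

3462 km

SEC-44: φ = +12.67417°, λ = +4.90444°
RS-67: φ = +58.97778°, λ = +41.37417°
TP9: φ = +30.52889°, λ = -24.50528°
δ₁₃ = central angle SEC-44→TP9 = 0.566961 rad  (haversine)
θ₁₃ = bearing SEC-44→TP9 = 308.041°,  θ₁₂ = bearing SEC-44→RS-67 = 22.348°
dₓₜ = R·arcsin(sin δ₁₃ · sin(θ₁₃ − θ₁₂)) = 6371·arcsin(0.53707·sin(285.694°)) = -3462.006 km
|dₓₜ| = 3462.006 km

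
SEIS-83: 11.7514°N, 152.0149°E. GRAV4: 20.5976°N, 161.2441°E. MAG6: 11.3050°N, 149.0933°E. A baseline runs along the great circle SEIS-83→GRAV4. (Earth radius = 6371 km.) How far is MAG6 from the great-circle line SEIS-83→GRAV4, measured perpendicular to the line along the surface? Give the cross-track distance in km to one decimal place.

δ₁₃ = central angle SEIS-83→MAG6 = 0.050566 rad  (haversine)
θ₁₃ = bearing SEIS-83→MAG6 = 261.431°,  θ₁₂ = bearing SEIS-83→GRAV4 = 43.856°
dₓₜ = R·arcsin(sin δ₁₃ · sin(θ₁₃ − θ₁₂)) = 6371·arcsin(0.05054·sin(217.575°)) = -196.398 km
|dₓₜ| = 196.398 km

196.4 km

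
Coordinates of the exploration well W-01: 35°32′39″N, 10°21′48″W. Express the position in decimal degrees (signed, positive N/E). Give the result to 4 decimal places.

lat: 35.5442° N → +35.5442°
lon: 10.3633° W → -10.3633°

+35.5442°, -10.3633°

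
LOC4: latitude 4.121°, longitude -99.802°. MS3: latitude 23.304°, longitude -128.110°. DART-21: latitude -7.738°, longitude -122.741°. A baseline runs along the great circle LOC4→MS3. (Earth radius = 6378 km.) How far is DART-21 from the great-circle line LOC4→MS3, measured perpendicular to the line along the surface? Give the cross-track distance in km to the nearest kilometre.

δ₁₃ = central angle LOC4→DART-21 = 0.449880 rad  (haversine)
θ₁₃ = bearing LOC4→DART-21 = 242.637°,  θ₁₂ = bearing LOC4→MS3 = 307.689°
dₓₜ = R·arcsin(sin δ₁₃ · sin(θ₁₃ − θ₁₂)) = 6378·arcsin(0.43486·sin(-65.052°)) = -2584.917 km
|dₓₜ| = 2584.917 km

2585 km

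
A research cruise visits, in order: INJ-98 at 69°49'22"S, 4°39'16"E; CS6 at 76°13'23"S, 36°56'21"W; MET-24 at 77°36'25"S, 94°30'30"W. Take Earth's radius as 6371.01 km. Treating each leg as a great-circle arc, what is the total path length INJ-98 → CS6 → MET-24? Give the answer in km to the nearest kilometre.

INJ-98: φ = -69.82278°, λ = +4.65444°
CS6: φ = -76.22306°, λ = -36.93917°
MET-24: φ = -77.60694°, λ = -94.50833°
INJ-98→CS6: c = 0.232657 rad, d = 1482.26 km
CS6→MET-24: c = 0.219493 rad, d = 1398.39 km
Total = 1482.26 + 1398.39 = 2880.65 km

2881 km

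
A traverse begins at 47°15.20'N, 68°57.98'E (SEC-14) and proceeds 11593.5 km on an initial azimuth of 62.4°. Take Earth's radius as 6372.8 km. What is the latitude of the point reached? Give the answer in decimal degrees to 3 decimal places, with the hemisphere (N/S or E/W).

7.138°N

SEC-14: φ = +47.25333°, λ = +68.96633°
δ = d/R = 11593.5/6372.8 = 1.819216 rad
φ₂ = arcsin(sin φ₁ cos δ + cos φ₁ sin δ cos θ)
   = arcsin(0.73436·-0.24587 + 0.67876·0.96930·0.46330) = 7.13762°
λ₂ = λ₁ + atan2(sin θ sin δ cos φ₁, cos δ − sin φ₁ sin φ₂) = -170.99729°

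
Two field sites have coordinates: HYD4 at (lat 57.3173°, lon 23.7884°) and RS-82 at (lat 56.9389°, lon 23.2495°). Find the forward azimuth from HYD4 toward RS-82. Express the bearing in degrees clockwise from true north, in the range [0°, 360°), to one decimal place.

217.9°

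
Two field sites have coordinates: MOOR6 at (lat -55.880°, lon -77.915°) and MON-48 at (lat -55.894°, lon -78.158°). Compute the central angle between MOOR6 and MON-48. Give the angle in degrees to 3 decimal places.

0.137°

Δφ = -0.0140°,  Δλ = -0.2430°
a = sin²(Δφ/2) + cos φ₁ cos φ₂ sin²(Δλ/2) = 0.000001
c = 2·arcsin(√a) = 0.002391 rad = 0.1370°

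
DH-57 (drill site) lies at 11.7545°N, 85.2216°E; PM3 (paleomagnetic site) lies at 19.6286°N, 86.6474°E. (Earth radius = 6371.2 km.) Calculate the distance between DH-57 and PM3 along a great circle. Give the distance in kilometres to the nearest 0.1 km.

888.8 km

Δφ = 7.8741°,  Δλ = 1.4258°
a = sin²(Δφ/2) + cos φ₁ cos φ₂ sin²(Δλ/2) = 0.004857
c = 2·arcsin(√a) = 0.139498 rad = 7.9926°
d = R·c = 6371.2 × 0.139498 = 888.8 km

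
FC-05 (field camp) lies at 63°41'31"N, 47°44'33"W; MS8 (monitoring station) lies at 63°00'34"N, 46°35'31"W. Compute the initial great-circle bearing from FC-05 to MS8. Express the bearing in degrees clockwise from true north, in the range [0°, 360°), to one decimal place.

142.4°

FC-05: φ = +63.69194°, λ = -47.74250°
MS8: φ = +63.00944°, λ = -46.59194°
Δλ = 1.1506°
y = sin Δλ · cos φ₂ = 0.009113
x = cos φ₁ sin φ₂ − sin φ₁ cos φ₂ cos Δλ = -0.011830
θ = atan2(y, x) = 142.3908° → 142.3908° (mod 360°)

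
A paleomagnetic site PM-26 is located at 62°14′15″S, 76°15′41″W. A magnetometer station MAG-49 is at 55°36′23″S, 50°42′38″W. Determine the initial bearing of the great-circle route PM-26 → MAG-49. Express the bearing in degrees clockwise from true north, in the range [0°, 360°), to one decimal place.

PM-26: φ = -62.23750°, λ = -76.26139°
MAG-49: φ = -55.60639°, λ = -50.71056°
Δλ = 25.5508°
y = sin Δλ · cos φ₂ = 0.243637
x = cos φ₁ sin φ₂ − sin φ₁ cos φ₂ cos Δλ = 0.066593
θ = atan2(y, x) = 74.7129° → 74.7129° (mod 360°)

74.7°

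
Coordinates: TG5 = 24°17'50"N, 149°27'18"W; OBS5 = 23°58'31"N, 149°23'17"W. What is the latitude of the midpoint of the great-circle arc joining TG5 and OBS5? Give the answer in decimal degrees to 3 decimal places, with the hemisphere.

TG5: φ = +24.29722°, λ = -149.45500°
OBS5: φ = +23.97528°, λ = -149.38806°
Bx = cos φ₂ cos Δλ = 0.913720,  By = cos φ₂ sin Δλ = 0.001068
φₘ = atan2(sin φ₁ + sin φ₂, √((cos φ₁ + Bx)² + By²)) = 24.13625°
λₘ = λ₁ + atan2(By, cos φ₁ + Bx) = -149.42149°

24.136°N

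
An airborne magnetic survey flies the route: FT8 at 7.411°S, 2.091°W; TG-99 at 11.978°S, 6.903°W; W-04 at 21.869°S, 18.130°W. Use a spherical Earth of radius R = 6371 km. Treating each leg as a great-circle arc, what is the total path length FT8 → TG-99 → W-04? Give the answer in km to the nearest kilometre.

2354 km

FT8→TG-99: c = 0.114904 rad, d = 732.06 km
TG-99→W-04: c = 0.254602 rad, d = 1622.07 km
Total = 732.06 + 1622.07 = 2354.12 km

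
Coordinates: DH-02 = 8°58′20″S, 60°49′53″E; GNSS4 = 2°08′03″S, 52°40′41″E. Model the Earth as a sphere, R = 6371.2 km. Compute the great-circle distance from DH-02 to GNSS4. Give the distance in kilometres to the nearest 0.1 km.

DH-02: φ = -8.97222°, λ = +60.83139°
GNSS4: φ = -2.13417°, λ = +52.67806°
Δφ = 6.8381°,  Δλ = -8.1533°
a = sin²(Δφ/2) + cos φ₁ cos φ₂ sin²(Δλ/2) = 0.008545
c = 2·arcsin(√a) = 0.185146 rad = 10.6081°
d = R·c = 6371.2 × 0.185146 = 1179.6 km

1179.6 km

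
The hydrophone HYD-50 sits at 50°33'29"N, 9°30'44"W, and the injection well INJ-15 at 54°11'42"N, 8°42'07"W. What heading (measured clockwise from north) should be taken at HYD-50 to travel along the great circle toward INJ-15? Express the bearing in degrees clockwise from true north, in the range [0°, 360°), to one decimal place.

HYD-50: φ = +50.55806°, λ = -9.51222°
INJ-15: φ = +54.19500°, λ = -8.70194°
Δλ = 0.8103°
y = sin Δλ · cos φ₂ = 0.008273
x = cos φ₁ sin φ₂ − sin φ₁ cos φ₂ cos Δλ = 0.063479
θ = atan2(y, x) = 7.4255° → 7.4255° (mod 360°)

7.4°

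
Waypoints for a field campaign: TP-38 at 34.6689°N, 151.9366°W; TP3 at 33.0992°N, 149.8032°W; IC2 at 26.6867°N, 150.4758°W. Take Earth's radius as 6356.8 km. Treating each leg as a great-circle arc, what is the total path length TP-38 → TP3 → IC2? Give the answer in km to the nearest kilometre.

TP-38→TP3: c = 0.041302 rad, d = 262.55 km
TP3→IC2: c = 0.112380 rad, d = 714.38 km
Total = 262.55 + 714.38 = 976.93 km

977 km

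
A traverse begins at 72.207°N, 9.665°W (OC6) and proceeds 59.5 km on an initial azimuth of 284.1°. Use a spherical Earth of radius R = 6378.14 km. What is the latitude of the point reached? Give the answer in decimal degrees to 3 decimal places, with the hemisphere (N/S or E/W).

δ = d/R = 59.5/6378.14 = 0.009329 rad
φ₂ = arcsin(sin φ₁ cos δ + cos φ₁ sin δ cos θ)
   = arcsin(0.95217·0.99996 + 0.30558·0.00933·0.24362) = 72.32985°
λ₂ = λ₁ + atan2(sin θ sin δ cos φ₁, cos δ − sin φ₁ sin φ₂) = -11.37307°

72.330°N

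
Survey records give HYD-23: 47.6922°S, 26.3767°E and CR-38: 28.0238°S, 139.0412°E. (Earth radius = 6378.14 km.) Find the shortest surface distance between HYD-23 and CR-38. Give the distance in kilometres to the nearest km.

Δφ = 19.6684°,  Δλ = 112.6645°
a = sin²(Δφ/2) + cos φ₁ cos φ₂ sin²(Δλ/2) = 0.440749
c = 2·arcsin(√a) = 1.452016 rad = 83.1944°
d = R·c = 6378.14 × 1.452016 = 9261.2 km

9261 km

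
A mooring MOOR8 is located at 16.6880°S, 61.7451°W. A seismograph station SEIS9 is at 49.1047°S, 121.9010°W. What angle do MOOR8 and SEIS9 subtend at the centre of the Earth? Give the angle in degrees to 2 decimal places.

58.05°

Δφ = -32.4167°,  Δλ = -60.1559°
a = sin²(Δφ/2) + cos φ₁ cos φ₂ sin²(Δλ/2) = 0.235430
c = 2·arcsin(√a) = 1.013209 rad = 58.0526°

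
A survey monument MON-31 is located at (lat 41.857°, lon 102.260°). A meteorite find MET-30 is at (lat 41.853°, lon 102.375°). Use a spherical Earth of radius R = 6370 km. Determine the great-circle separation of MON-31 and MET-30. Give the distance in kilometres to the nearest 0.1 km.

9.5 km

Δφ = -0.0040°,  Δλ = 0.1150°
a = sin²(Δφ/2) + cos φ₁ cos φ₂ sin²(Δλ/2) = 0.000001
c = 2·arcsin(√a) = 0.001497 rad = 0.0857°
d = R·c = 6370 × 0.001497 = 9.5 km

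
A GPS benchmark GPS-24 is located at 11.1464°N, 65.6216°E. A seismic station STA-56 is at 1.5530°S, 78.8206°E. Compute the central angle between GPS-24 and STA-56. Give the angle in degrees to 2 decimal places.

18.26°

Δφ = -12.6994°,  Δλ = 13.1990°
a = sin²(Δφ/2) + cos φ₁ cos φ₂ sin²(Δλ/2) = 0.025186
c = 2·arcsin(√a) = 0.318751 rad = 18.2631°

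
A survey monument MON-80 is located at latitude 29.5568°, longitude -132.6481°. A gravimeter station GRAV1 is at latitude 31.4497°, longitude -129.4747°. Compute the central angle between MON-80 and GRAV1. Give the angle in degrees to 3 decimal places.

3.325°

Δφ = 1.8929°,  Δλ = 3.1734°
a = sin²(Δφ/2) + cos φ₁ cos φ₂ sin²(Δλ/2) = 0.000842
c = 2·arcsin(√a) = 0.058036 rad = 3.3252°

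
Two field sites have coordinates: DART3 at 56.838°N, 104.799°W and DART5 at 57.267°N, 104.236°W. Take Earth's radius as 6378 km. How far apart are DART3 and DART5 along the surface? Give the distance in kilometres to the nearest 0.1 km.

58.7 km

Δφ = 0.4290°,  Δλ = 0.5630°
a = sin²(Δφ/2) + cos φ₁ cos φ₂ sin²(Δλ/2) = 0.000021
c = 2·arcsin(√a) = 0.009199 rad = 0.5271°
d = R·c = 6378 × 0.009199 = 58.7 km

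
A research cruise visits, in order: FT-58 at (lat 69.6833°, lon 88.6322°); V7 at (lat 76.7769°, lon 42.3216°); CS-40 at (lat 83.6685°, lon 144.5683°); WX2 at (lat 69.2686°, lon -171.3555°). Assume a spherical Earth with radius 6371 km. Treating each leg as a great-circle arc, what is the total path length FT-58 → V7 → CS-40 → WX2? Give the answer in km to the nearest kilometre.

FT-58→V7: c = 0.254519 rad, d = 1621.54 km
V7→CS-40: c = 0.275836 rad, d = 1757.35 km
CS-40→WX2: c = 0.292274 rad, d = 1862.08 km
Total = 1621.54 + 1757.35 + 1862.08 = 5240.97 km

5241 km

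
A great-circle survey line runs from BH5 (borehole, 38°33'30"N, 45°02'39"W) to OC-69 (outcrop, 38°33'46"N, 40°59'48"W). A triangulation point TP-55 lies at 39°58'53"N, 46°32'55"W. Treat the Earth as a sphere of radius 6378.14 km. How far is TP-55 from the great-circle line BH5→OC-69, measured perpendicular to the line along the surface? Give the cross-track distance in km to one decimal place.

162.4 km

BH5: φ = +38.55833°, λ = -45.04417°
OC-69: φ = +38.56278°, λ = -40.99667°
TP-55: φ = +39.98139°, λ = -46.54861°
δ₁₃ = central angle BH5→TP-55 = 0.032094 rad  (haversine)
θ₁₃ = bearing BH5→TP-55 = 321.175°,  θ₁₂ = bearing BH5→OC-69 = 88.658°
dₓₜ = R·arcsin(sin δ₁₃ · sin(θ₁₃ − θ₁₂)) = 6378.14·arcsin(0.03209·sin(232.517°)) = -162.427 km
|dₓₜ| = 162.427 km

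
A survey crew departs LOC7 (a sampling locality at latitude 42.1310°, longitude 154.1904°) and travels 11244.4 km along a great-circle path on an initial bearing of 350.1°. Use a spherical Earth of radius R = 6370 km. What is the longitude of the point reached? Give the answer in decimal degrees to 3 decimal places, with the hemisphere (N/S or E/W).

13.781°W

δ = d/R = 11244.4/6370 = 1.765212 rad
φ₂ = arcsin(sin φ₁ cos δ + cos φ₁ sin δ cos θ)
   = arcsin(0.67083·-0.19319 + 0.74161·0.98116·0.98511) = 35.95906°
λ₂ = λ₁ + atan2(sin θ sin δ cos φ₁, cos δ − sin φ₁ sin φ₂) = -13.78074°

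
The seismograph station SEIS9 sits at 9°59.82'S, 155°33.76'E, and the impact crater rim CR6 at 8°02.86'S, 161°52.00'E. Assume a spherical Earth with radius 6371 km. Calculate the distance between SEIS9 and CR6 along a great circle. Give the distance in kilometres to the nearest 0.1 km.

725.4 km

SEIS9: φ = -9.99700°, λ = +155.56267°
CR6: φ = -8.04767°, λ = +161.86667°
Δφ = 1.9493°,  Δλ = 6.3040°
a = sin²(Δφ/2) + cos φ₁ cos φ₂ sin²(Δλ/2) = 0.003237
c = 2·arcsin(√a) = 0.113859 rad = 6.5237°
d = R·c = 6371 × 0.113859 = 725.4 km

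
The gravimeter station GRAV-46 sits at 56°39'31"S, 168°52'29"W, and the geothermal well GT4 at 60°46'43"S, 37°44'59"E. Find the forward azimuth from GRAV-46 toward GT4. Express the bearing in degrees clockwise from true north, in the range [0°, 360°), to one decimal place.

194.5°

GRAV-46: φ = -56.65861°, λ = -168.87472°
GT4: φ = -60.77861°, λ = +37.74972°
Δλ = -153.3756°
y = sin Δλ · cos φ₂ = -0.218776
x = cos φ₁ sin φ₂ − sin φ₁ cos φ₂ cos Δλ = -0.844271
θ = atan2(y, x) = -165.4725° → 194.5275° (mod 360°)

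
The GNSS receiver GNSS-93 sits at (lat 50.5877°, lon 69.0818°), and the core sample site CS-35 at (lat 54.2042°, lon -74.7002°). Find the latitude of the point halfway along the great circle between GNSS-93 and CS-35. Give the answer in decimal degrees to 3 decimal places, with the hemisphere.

76.435°N

Bx = cos φ₂ cos Δλ = -0.471881,  By = cos φ₂ sin Δλ = -0.345592
φₘ = atan2(sin φ₁ + sin φ₂, √((cos φ₁ + Bx)² + By²)) = 76.43515°
λₘ = λ₁ + atan2(By, cos φ₁ + Bx) = 4.33496°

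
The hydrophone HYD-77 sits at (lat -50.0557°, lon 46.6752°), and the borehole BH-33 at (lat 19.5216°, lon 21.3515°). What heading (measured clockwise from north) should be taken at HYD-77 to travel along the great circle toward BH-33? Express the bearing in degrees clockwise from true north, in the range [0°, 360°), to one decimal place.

335.1°

Δλ = -25.3237°
y = sin Δλ · cos φ₂ = -0.403144
x = cos φ₁ sin φ₂ − sin φ₁ cos φ₂ cos Δλ = 0.867706
θ = atan2(y, x) = -24.9200° → 335.0800° (mod 360°)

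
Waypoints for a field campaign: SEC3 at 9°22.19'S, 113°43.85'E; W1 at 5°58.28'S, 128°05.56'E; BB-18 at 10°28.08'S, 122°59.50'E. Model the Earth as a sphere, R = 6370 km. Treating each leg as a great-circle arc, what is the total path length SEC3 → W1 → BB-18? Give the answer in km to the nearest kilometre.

2378 km

SEC3: φ = -9.36983°, λ = +113.73083°
W1: φ = -5.97133°, λ = +128.09267°
BB-18: φ = -10.46800°, λ = +122.99167°
SEC3→W1: c = 0.255353 rad, d = 1626.60 km
W1→BB-18: c = 0.117980 rad, d = 751.53 km
Total = 1626.60 + 751.53 = 2378.13 km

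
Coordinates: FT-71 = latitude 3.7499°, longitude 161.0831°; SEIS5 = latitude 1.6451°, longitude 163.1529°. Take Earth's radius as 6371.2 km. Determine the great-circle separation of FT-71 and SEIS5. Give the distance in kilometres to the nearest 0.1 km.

328.1 km

Δφ = -2.1048°,  Δλ = 2.0698°
a = sin²(Δφ/2) + cos φ₁ cos φ₂ sin²(Δλ/2) = 0.000663
c = 2·arcsin(√a) = 0.051492 rad = 2.9503°
d = R·c = 6371.2 × 0.051492 = 328.1 km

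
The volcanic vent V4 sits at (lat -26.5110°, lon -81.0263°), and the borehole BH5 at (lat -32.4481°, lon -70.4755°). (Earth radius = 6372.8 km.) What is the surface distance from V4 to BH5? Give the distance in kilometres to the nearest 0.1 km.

Δφ = -5.9371°,  Δλ = 10.5508°
a = sin²(Δφ/2) + cos φ₁ cos φ₂ sin²(Δλ/2) = 0.009066
c = 2·arcsin(√a) = 0.190716 rad = 10.9272°
d = R·c = 6372.8 × 0.190716 = 1215.4 km

1215.4 km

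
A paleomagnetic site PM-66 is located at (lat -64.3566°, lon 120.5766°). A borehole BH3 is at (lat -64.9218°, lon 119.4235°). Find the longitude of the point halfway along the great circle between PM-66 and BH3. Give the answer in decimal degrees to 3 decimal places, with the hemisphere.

120.006°E

Bx = cos φ₂ cos Δλ = 0.423769,  By = cos φ₂ sin Δλ = -0.008530
φₘ = atan2(sin φ₁ + sin φ₂, √((cos φ₁ + Bx)² + By²)) = -64.64032°
λₘ = λ₁ + atan2(By, cos φ₁ + Bx) = 120.00605°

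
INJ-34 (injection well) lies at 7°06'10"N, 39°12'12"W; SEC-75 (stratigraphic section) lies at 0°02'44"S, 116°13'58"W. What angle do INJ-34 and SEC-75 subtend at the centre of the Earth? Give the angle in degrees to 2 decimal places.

INJ-34: φ = +7.10278°, λ = -39.20333°
SEC-75: φ = -0.04556°, λ = -116.23278°
Δφ = -7.1483°,  Δλ = -77.0294°
a = sin²(Δφ/2) + cos φ₁ cos φ₂ sin²(Δλ/2) = 0.388685
c = 2·arcsin(√a) = 1.346286 rad = 77.1365°

77.14°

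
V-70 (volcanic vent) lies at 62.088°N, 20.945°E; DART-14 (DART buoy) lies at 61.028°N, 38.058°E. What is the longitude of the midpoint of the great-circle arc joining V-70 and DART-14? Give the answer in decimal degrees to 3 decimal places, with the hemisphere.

29.649°E

Bx = cos φ₂ cos Δλ = 0.462937,  By = cos φ₂ sin Δλ = 0.142533
φₘ = atan2(sin φ₁ + sin φ₂, √((cos φ₁ + Bx)² + By²)) = 61.82566°
λₘ = λ₁ + atan2(By, cos φ₁ + Bx) = 29.64873°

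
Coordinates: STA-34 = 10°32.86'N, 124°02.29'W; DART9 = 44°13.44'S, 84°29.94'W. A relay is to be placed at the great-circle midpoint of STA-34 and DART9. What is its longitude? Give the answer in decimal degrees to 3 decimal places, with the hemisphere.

107.494°W

STA-34: φ = +10.54767°, λ = -124.03817°
DART9: φ = -44.22400°, λ = -84.49900°
Bx = cos φ₂ cos Δλ = 0.552649,  By = cos φ₂ sin Δλ = 0.456203
φₘ = atan2(sin φ₁ + sin φ₂, √((cos φ₁ + Bx)² + By²)) = -17.80132°
λₘ = λ₁ + atan2(By, cos φ₁ + Bx) = -107.49383°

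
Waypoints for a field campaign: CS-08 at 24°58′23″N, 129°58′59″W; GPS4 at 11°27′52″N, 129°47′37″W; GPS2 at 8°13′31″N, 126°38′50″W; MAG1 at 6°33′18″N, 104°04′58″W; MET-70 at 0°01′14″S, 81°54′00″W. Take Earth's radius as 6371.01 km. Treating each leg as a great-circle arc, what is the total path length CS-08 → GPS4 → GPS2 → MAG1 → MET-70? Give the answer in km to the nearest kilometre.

CS-08: φ = +24.97306°, λ = -129.98306°
GPS4: φ = +11.46444°, λ = -129.79361°
GPS2: φ = +8.22528°, λ = -126.64722°
MAG1: φ = +6.55500°, λ = -104.08278°
MET-70: φ = -0.02056°, λ = -81.90000°
CS-08→GPS4: c = 0.235791 rad, d = 1502.22 km
GPS4→GPS2: c = 0.078248 rad, d = 498.52 km
GPS2→MAG1: c = 0.391582 rad, d = 2494.77 km
MAG1→MET-70: c = 0.402997 rad, d = 2567.50 km
Total = 1502.22 + 498.52 + 2494.77 + 2567.50 = 7063.01 km

7063 km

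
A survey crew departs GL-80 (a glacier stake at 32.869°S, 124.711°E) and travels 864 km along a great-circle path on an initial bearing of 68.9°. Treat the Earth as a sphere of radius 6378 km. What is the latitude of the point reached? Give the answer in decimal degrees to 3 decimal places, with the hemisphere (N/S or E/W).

δ = d/R = 864/6378 = 0.135466 rad
φ₂ = arcsin(sin φ₁ cos δ + cos φ₁ sin δ cos θ)
   = arcsin(-0.54272·0.99084 + 0.83991·0.13505·0.36000) = -29.79597°
λ₂ = λ₁ + atan2(sin θ sin δ cos φ₁, cos δ − sin φ₁ sin φ₂) = 133.05935°

29.796°S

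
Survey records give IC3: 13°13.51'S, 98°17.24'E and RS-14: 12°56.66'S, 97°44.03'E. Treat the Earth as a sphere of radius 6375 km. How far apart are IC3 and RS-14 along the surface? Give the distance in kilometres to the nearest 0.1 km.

IC3: φ = -13.22517°, λ = +98.28733°
RS-14: φ = -12.94433°, λ = +97.73383°
Δφ = 0.2808°,  Δλ = -0.5535°
a = sin²(Δφ/2) + cos φ₁ cos φ₂ sin²(Δλ/2) = 0.000028
c = 2·arcsin(√a) = 0.010610 rad = 0.6079°
d = R·c = 6375 × 0.010610 = 67.6 km

67.6 km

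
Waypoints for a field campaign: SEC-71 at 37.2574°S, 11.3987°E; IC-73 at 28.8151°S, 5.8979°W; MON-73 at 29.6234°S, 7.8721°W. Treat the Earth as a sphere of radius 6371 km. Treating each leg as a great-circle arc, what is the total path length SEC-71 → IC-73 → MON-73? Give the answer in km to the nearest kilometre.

2073 km

SEC-71→IC-73: c = 0.292146 rad, d = 1861.26 km
IC-73→MON-73: c = 0.033216 rad, d = 211.62 km
Total = 1861.26 + 211.62 = 2072.88 km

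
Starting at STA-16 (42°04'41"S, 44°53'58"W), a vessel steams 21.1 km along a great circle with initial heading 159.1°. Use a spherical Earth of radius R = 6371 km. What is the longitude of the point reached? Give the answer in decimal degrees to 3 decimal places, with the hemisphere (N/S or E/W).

44.808°W

STA-16: φ = -42.07806°, λ = -44.89944°
δ = d/R = 21.1/6371 = 0.003312 rad
φ₂ = arcsin(sin φ₁ cos δ + cos φ₁ sin δ cos θ)
   = arcsin(-0.67014·0.99999 + 0.74223·0.00331·-0.93420) = -42.25529°
λ₂ = λ₁ + atan2(sin θ sin δ cos φ₁, cos δ − sin φ₁ sin φ₂) = -44.80799°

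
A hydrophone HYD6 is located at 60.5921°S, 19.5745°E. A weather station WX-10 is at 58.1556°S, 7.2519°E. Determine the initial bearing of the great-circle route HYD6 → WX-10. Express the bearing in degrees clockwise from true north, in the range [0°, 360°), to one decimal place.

285.8°

Δλ = -12.3226°
y = sin Δλ · cos φ₂ = -0.112601
x = cos φ₁ sin φ₂ − sin φ₁ cos φ₂ cos Δλ = 0.031923
θ = atan2(y, x) = -74.1717° → 285.8283° (mod 360°)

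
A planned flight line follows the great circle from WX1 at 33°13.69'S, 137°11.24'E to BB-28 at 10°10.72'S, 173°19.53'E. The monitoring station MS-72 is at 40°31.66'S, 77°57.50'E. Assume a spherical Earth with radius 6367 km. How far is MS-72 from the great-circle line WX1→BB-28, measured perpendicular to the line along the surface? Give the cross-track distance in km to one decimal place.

WX1: φ = -33.22817°, λ = +137.18733°
BB-28: φ = -10.17867°, λ = +173.32550°
MS-72: φ = -40.52767°, λ = +77.95833°
δ₁₃ = central angle WX1→MS-72 = 0.821164 rad  (haversine)
θ₁₃ = bearing WX1→MS-72 = 243.160°,  θ₁₂ = bearing WX1→BB-28 = 63.631°
dₓₜ = R·arcsin(sin δ₁₃ · sin(θ₁₃ − θ₁₂)) = 6367·arcsin(0.73194·sin(179.529°)) = 38.311 km
|dₓₜ| = 38.311 km

38.3 km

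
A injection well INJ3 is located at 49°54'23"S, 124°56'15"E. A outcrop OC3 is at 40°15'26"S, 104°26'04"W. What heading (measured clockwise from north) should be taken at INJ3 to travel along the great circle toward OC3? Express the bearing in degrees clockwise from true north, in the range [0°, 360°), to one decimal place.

144.0°

INJ3: φ = -49.90639°, λ = +124.93750°
OC3: φ = -40.25722°, λ = -104.43444°
Δλ = 130.6281°
y = sin Δλ · cos φ₂ = 0.579195
x = cos φ₁ sin φ₂ − sin φ₁ cos φ₂ cos Δλ = -0.796333
θ = atan2(y, x) = 143.9706° → 143.9706° (mod 360°)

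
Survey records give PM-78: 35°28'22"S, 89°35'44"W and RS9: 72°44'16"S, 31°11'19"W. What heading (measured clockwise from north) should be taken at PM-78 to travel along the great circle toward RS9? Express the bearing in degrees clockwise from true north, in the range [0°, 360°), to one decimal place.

159.8°

PM-78: φ = -35.47278°, λ = -89.59556°
RS9: φ = -72.73778°, λ = -31.18861°
Δλ = 58.4069°
y = sin Δλ · cos φ₂ = 0.252765
x = cos φ₁ sin φ₂ − sin φ₁ cos φ₂ cos Δλ = -0.687493
θ = atan2(y, x) = 159.8135° → 159.8135° (mod 360°)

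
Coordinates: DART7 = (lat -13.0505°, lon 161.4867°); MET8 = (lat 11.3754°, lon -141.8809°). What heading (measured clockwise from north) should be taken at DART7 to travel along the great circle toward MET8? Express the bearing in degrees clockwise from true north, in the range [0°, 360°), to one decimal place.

Δλ = 56.6324°
y = sin Δλ · cos φ₂ = 0.818753
x = cos φ₁ sin φ₂ − sin φ₁ cos φ₂ cos Δλ = 0.313900
θ = atan2(y, x) = 69.0238° → 69.0238° (mod 360°)

69.0°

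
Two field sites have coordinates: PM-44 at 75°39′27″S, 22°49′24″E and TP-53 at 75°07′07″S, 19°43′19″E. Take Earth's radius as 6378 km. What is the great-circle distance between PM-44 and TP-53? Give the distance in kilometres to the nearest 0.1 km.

105.7 km

PM-44: φ = -75.65750°, λ = +22.82333°
TP-53: φ = -75.11861°, λ = +19.72194°
Δφ = 0.5389°,  Δλ = -3.1014°
a = sin²(Δφ/2) + cos φ₁ cos φ₂ sin²(Δλ/2) = 0.000069
c = 2·arcsin(√a) = 0.016578 rad = 0.9498°
d = R·c = 6378 × 0.016578 = 105.7 km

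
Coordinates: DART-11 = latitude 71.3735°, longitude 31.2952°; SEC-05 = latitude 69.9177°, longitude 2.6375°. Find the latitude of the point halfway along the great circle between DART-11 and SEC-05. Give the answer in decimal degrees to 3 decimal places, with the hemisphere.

71.204°N

Bx = cos φ₂ cos Δλ = 0.301307,  By = cos φ₂ sin Δλ = -0.164672
φₘ = atan2(sin φ₁ + sin φ₂, √((cos φ₁ + Bx)² + By²)) = 71.20407°
λₘ = λ₁ + atan2(By, cos φ₁ + Bx) = 16.43702°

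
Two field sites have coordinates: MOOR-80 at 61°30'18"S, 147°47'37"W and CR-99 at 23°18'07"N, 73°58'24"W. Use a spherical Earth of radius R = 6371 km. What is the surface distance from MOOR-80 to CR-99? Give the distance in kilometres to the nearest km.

MOOR-80: φ = -61.50500°, λ = -147.79361°
CR-99: φ = +23.30194°, λ = -73.97333°
Δφ = 84.8069°,  Δλ = 73.8203°
a = sin²(Δφ/2) + cos φ₁ cos φ₂ sin²(Δλ/2) = 0.612780
c = 2·arcsin(√a) = 1.798314 rad = 103.0358°
d = R·c = 6371 × 1.798314 = 11457.1 km

11457 km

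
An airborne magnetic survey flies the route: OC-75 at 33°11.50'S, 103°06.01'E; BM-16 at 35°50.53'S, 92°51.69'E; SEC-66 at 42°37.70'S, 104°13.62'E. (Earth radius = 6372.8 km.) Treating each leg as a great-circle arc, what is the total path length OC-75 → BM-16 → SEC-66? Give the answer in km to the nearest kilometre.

2217 km

OC-75: φ = -33.19167°, λ = +103.10017°
BM-16: φ = -35.84217°, λ = +92.86150°
SEC-66: φ = -42.62833°, λ = +104.22700°
OC-75→BM-16: c = 0.154246 rad, d = 982.98 km
BM-16→SEC-66: c = 0.193704 rad, d = 1234.44 km
Total = 982.98 + 1234.44 = 2217.41 km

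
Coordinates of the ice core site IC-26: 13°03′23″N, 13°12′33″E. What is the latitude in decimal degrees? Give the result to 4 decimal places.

13.0564°N

13° + 3′/60 + 23″/3600 = 13 + 0.05000 + 0.00639 = 13.0564°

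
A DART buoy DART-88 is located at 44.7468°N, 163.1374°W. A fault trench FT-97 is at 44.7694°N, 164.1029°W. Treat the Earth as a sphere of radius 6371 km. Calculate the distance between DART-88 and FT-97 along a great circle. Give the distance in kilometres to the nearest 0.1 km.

76.3 km

Δφ = 0.0226°,  Δλ = -0.9655°
a = sin²(Δφ/2) + cos φ₁ cos φ₂ sin²(Δλ/2) = 0.000036
c = 2·arcsin(√a) = 0.011972 rad = 0.6860°
d = R·c = 6371 × 0.011972 = 76.3 km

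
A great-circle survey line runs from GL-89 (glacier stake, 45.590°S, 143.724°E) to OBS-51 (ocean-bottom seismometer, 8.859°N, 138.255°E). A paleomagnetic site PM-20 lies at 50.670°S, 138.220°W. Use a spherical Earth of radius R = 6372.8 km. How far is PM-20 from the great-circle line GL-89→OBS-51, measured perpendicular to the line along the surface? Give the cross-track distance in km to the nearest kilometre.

δ₁₃ = central angle GL-89→PM-20 = 0.870631 rad  (haversine)
θ₁₃ = bearing GL-89→PM-20 = 125.824°,  θ₁₂ = bearing GL-89→OBS-51 = 353.372°
dₓₜ = R·arcsin(sin δ₁₃ · sin(θ₁₃ − θ₁₂)) = 6372.8·arcsin(0.76474·sin(-227.548°)) = 3820.693 km
|dₓₜ| = 3820.693 km

3821 km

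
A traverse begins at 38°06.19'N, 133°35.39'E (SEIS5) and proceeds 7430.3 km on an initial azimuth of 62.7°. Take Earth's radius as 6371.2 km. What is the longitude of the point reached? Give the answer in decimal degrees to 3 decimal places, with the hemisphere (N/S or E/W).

139.882°W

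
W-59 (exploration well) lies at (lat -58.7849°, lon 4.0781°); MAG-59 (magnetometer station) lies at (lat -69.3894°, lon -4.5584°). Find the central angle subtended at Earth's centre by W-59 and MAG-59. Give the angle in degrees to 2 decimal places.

11.23°

Δφ = -10.6045°,  Δλ = -8.6365°
a = sin²(Δφ/2) + cos φ₁ cos φ₂ sin²(Δλ/2) = 0.009574
c = 2·arcsin(√a) = 0.196006 rad = 11.2303°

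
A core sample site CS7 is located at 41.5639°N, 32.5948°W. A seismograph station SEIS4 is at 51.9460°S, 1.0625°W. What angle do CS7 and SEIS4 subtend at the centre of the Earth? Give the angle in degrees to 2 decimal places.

97.43°

Δφ = -93.5099°,  Δλ = 31.5323°
a = sin²(Δφ/2) + cos φ₁ cos φ₂ sin²(Δλ/2) = 0.564660
c = 2·arcsin(√a) = 1.700479 rad = 97.4303°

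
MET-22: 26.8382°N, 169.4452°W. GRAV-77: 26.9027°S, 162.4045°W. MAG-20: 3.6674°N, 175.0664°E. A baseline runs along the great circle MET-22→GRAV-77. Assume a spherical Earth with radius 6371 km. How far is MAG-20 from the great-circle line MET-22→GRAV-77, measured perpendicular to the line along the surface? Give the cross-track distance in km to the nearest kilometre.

δ₁₃ = central angle MET-22→MAG-20 = 0.479992 rad  (haversine)
θ₁₃ = bearing MET-22→MAG-20 = 215.248°,  θ₁₂ = bearing MET-22→GRAV-77 = 172.251°
dₓₜ = R·arcsin(sin δ₁₃ · sin(θ₁₃ − θ₁₂)) = 6371·arcsin(0.46177·sin(42.997°)) = 2041.018 km
|dₓₜ| = 2041.018 km

2041 km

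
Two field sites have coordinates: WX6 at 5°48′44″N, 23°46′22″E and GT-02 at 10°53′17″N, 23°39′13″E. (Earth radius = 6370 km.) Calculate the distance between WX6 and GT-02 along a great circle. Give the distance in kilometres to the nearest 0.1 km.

564.5 km

WX6: φ = +5.81222°, λ = +23.77278°
GT-02: φ = +10.88806°, λ = +23.65361°
Δφ = 5.0758°,  Δλ = -0.1192°
a = sin²(Δφ/2) + cos φ₁ cos φ₂ sin²(Δλ/2) = 0.001962
c = 2·arcsin(√a) = 0.088614 rad = 5.0772°
d = R·c = 6370 × 0.088614 = 564.5 km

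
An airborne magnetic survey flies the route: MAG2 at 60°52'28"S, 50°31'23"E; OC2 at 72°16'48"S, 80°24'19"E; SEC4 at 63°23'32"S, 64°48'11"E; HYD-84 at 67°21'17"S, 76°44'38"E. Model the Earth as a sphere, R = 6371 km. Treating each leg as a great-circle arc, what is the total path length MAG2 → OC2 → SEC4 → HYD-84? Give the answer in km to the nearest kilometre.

MAG2: φ = -60.87444°, λ = +50.52306°
OC2: φ = -72.28000°, λ = +80.40528°
SEC4: φ = -63.39222°, λ = +64.80306°
HYD-84: φ = -67.35472°, λ = +76.74389°
MAG2→OC2: c = 0.281799 rad, d = 1795.34 km
OC2→SEC4: c = 0.184818 rad, d = 1177.47 km
SEC4→HYD-84: c = 0.110708 rad, d = 705.32 km
Total = 1795.34 + 1177.47 + 705.32 = 3678.14 km

3678 km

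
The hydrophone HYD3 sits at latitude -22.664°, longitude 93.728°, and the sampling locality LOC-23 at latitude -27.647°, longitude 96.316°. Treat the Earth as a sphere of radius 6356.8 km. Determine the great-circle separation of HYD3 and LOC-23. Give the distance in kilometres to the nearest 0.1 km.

Δφ = -4.9830°,  Δλ = 2.5880°
a = sin²(Δφ/2) + cos φ₁ cos φ₂ sin²(Δλ/2) = 0.002307
c = 2·arcsin(√a) = 0.096091 rad = 5.5056°
d = R·c = 6356.8 × 0.096091 = 610.8 km

610.8 km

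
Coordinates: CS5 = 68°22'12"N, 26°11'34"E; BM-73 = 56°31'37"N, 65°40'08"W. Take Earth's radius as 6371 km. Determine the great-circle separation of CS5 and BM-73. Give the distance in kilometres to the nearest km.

CS5: φ = +68.37000°, λ = +26.19278°
BM-73: φ = +56.52694°, λ = -65.66889°
Δφ = -11.8431°,  Δλ = -91.8617°
a = sin²(Δφ/2) + cos φ₁ cos φ₂ sin²(Δλ/2) = 0.115598
c = 2·arcsin(√a) = 0.693829 rad = 39.7535°
d = R·c = 6371 × 0.693829 = 4420.4 km

4420 km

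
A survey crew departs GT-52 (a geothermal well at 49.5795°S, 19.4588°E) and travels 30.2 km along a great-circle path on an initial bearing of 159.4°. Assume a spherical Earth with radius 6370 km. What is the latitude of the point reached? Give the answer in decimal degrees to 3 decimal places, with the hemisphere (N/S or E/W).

49.834°S

δ = d/R = 30.2/6370 = 0.004741 rad
φ₂ = arcsin(sin φ₁ cos δ + cos φ₁ sin δ cos θ)
   = arcsin(-0.76131·0.99999 + 0.64839·0.00474·-0.93606) = -49.83367°
λ₂ = λ₁ + atan2(sin θ sin δ cos φ₁, cos δ − sin φ₁ sin φ₂) = 19.60697°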